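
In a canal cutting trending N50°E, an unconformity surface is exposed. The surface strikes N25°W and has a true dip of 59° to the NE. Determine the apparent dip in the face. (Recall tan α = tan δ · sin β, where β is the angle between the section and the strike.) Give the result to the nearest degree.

58°

Angle between strike (N25°W) and section (N50°E): β = 75°.
tan(apparent dip) = tan 59° · sin 75° = 1.6076
α = arctan(1.6076) = 58.12°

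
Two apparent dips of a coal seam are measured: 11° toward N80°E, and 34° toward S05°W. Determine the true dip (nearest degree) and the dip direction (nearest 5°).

true dip 38°, dip direction 155°

The two traces are lines in the plane: v₁ = (sin 80°·cos 11°, cos 80°·cos 11°, −sin 11°), v₂ = (sin 185°·cos 34°, cos 185°·cos 34°, −sin 34°).
n = v₁ × v₂ = (0.253, -0.554, 0.786) (taken with n_z > 0).
True dip = arccos(n_z / |n|) = arccos(0.7904) = 37.8°.
The horizontal component of n points toward azimuth atan2(n_x, n_y) = 155°, the dip direction.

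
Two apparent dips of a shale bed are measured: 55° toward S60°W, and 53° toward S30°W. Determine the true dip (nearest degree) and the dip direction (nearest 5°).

true dip 55°, dip direction 235°

Represent each trace as a vector plunging at its apparent dip toward its trend (east-north-up frame): v₁ = (-0.497, -0.287, -0.819), v₂ = (-0.301, -0.521, -0.799).
n = v₁ × v₂ = (-0.198, -0.150, 0.173) (taken with n_z > 0).
True dip = arccos(n_z / |n|) = arccos(0.5705) = 55.2°.
Dip direction = atan2(-0.198, -0.150) = 233° (azimuth of n's horizontal projection).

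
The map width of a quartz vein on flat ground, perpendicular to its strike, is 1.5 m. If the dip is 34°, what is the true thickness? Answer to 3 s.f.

True thickness t = w · sin(dip) = 1.5 × sin 34°
t = 1.5 × 0.5592 = 0.839 m

0.839 m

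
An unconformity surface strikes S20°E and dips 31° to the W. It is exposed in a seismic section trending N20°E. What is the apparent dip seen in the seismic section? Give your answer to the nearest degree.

Angle between strike (S20°E) and section (N20°E): β = 40°.
tan(apparent dip) = tan 31° · sin 40° = 0.3862
apparent dip = arctan 0.3862 = 21.12°

21°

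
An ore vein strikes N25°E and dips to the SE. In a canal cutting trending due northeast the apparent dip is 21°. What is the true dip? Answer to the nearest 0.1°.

48.3°

The section is 20° from the strike.
tan δ = tan α / sin β = tan 21° / sin 20° = 0.3839 / 0.3420 = 1.1223
true dip = arctan 1.1223 = 48.30°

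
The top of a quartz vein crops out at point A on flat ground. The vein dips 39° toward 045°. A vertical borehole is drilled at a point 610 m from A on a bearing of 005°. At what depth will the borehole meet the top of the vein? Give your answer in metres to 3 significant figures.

378 m

The hole lies 40° from the dip direction, so the down-dip offset is 610 × cos 40° = 467.29 m.
Depth = down-dip offset × tan(dip) = 467.29 × tan 39° = 467.29 × 0.8098
Depth = 378.40 m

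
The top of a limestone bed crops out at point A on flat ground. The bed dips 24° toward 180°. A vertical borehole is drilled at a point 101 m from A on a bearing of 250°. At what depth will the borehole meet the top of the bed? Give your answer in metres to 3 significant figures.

The hole lies 70° from the dip direction, so the down-dip offset is 101 × cos 70° = 34.54 m.
Depth = down-dip offset × tan(dip) = 34.54 × tan 24° = 34.54 × 0.4452
Depth = 15.38 m

15.4 m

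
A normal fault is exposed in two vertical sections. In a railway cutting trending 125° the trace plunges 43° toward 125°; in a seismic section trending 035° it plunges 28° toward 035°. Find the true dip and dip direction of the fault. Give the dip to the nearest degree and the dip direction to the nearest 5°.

true dip 47°, dip direction 095°

Each apparent-dip line lies in the plane. As unit vectors (x east, y north, z up), v₁ plunges 43°→125° and v₂ plunges 28°→035°.
The plane normal is n = v₁ × v₂ ∝ (0.690, -0.064, 0.646).
tan δ = √(n_x²+n_y²)/n_z = 0.693/0.646, so δ = 47.0°.
The horizontal component of n points toward azimuth atan2(n_x, n_y) = 95°, the dip direction.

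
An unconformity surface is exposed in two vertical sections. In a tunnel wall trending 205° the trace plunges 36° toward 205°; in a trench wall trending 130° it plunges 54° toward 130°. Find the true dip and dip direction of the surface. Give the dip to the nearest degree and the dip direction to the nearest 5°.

true dip 55°, dip direction 145°

Represent each trace as a vector plunging at its apparent dip toward its trend (east-north-up frame): v₁ = (-0.342, -0.733, -0.588), v₂ = (0.450, -0.378, -0.809).
The plane normal is n = v₁ × v₂ ∝ (0.371, -0.541, 0.459).
tan δ = √(n_x²+n_y²)/n_z = 0.656/0.459, so δ = 55.0°.
Dip direction = atan2(0.371, -0.541) = 146° (azimuth of n's horizontal projection).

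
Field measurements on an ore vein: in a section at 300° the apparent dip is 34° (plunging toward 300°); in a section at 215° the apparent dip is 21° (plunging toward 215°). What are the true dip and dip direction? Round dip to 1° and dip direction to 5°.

true dip 37°, dip direction 275°

Each apparent-dip line lies in the plane. As unit vectors (x east, y north, z up), v₁ plunges 34°→300° and v₂ plunges 21°→215°.
Cross product v₁ × v₂ gives the pole to the plane: n ∝ (-0.576, 0.042, 0.771).
tan δ = √(n_x²+n_y²)/n_z = 0.578/0.771, so δ = 36.8°.
Dip direction = atan2(-0.576, 0.042) = 274° (azimuth of n's horizontal projection).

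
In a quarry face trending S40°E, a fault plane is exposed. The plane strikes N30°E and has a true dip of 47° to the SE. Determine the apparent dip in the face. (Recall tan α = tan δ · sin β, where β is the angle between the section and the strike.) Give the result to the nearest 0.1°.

The section lies 70° from the strike.
tan α = tan 47° × sin 70° = 1.0724 × 0.9397 = 1.0077
α = arctan(1.0077) = 45.22°

45.2°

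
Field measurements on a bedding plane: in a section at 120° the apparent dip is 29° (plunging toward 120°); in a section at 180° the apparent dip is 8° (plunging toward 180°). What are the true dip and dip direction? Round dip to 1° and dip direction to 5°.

true dip 30°, dip direction 105°

Represent each trace as a vector plunging at its apparent dip toward its trend (east-north-up frame): v₁ = (0.757, -0.437, -0.485), v₂ = (0.000, -0.990, -0.139).
Cross product v₁ × v₂ gives the pole to the plane: n ∝ (0.419, -0.105, 0.750).
Dip δ = arctan(|n_h|/n_z) = arctan(0.432/0.750) = 30.0°.
The horizontal component of n points toward azimuth atan2(n_x, n_y) = 104°, the dip direction.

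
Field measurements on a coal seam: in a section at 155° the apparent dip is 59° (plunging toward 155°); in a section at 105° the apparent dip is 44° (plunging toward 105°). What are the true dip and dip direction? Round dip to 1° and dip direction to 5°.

Represent each trace as a vector plunging at its apparent dip toward its trend (east-north-up frame): v₁ = (0.218, -0.467, -0.857), v₂ = (0.695, -0.186, -0.695).
Cross product v₁ × v₂ gives the pole to the plane: n ∝ (0.165, -0.444, 0.284).
True dip = arccos(n_z / |n|) = arccos(0.5138) = 59.1°.
Dip direction = azimuth of (n_x, n_y) = atan2(0.165, -0.444) = 160°.

true dip 59°, dip direction 160°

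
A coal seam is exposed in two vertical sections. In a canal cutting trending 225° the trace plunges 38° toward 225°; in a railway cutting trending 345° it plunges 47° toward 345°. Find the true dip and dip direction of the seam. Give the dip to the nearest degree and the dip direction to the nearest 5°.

Each apparent-dip line lies in the plane. As unit vectors (x east, y north, z up), v₁ plunges 38°→225° and v₂ plunges 47°→345°.
The plane normal is n = v₁ × v₂ ∝ (-0.813, 0.299, 0.465).
True dip = arccos(n_z / |n|) = arccos(0.4733) = 61.8°.
The horizontal component of n points toward azimuth atan2(n_x, n_y) = 290°, the dip direction.

true dip 62°, dip direction 290°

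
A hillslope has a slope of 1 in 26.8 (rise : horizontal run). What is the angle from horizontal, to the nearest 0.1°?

2.1°

tan θ = 1/26.8 = 0.0373
θ = arctan(0.0373) = 2.14°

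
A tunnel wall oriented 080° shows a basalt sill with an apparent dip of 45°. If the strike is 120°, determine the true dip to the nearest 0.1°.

The section is 40° from the strike.
tan(true dip) = tan 45° / sin 40° = 1.5557
δ = arctan(1.5557) = 57.27°

57.3°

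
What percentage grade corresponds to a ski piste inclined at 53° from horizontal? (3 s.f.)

grade % = 100 × tan 53° = 100 × 1.3270

133%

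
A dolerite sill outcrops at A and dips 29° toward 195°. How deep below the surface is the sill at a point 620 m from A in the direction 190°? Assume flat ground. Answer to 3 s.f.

342 m

The hole lies 5° from the dip direction, so the down-dip offset is 620 × cos 5° = 617.64 m.
Depth = down-dip offset × tan(dip) = 617.64 × tan 29° = 617.64 × 0.5543
Depth = 342.36 m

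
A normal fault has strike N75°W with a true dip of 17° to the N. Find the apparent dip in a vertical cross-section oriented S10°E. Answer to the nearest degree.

The strike is N75°W and the section trends S10°E; the acute angle between them is β = 65°.
tan(apparent dip) = tan 17° · sin 65° = 0.2771
apparent dip = arctan 0.2771 = 15.49°

15°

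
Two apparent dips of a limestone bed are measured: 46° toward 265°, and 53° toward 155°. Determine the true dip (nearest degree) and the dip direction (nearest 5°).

Represent each trace as a vector plunging at its apparent dip toward its trend (east-north-up frame): v₁ = (-0.692, -0.061, -0.719), v₂ = (0.254, -0.545, -0.799).
Cross product v₁ × v₂ gives the pole to the plane: n ∝ (-0.344, -0.736, 0.393).
True dip = arccos(n_z / |n|) = arccos(0.4355) = 64.2°.
The horizontal component of n points toward azimuth atan2(n_x, n_y) = 205°, the dip direction.

true dip 64°, dip direction 205°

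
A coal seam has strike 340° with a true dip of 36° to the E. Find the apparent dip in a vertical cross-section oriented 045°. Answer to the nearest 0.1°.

The strike is 340° and the section trends 045°; the acute angle between them is β = 65°.
tan(apparent dip) = tan 36° · sin 65° = 0.6585
apparent dip = arctan 0.6585 = 33.36°

33.4°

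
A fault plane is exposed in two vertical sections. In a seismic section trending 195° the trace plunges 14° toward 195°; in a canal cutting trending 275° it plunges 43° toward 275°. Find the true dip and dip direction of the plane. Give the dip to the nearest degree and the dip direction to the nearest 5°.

true dip 43°, dip direction 270°

The two traces are lines in the plane: v₁ = (sin 195°·cos 14°, cos 195°·cos 14°, −sin 14°), v₂ = (sin 275°·cos 43°, cos 275°·cos 43°, −sin 43°).
n = v₁ × v₂ = (-0.655, -0.005, 0.699) (taken with n_z > 0).
tan δ = √(n_x²+n_y²)/n_z = 0.655/0.699, so δ = 43.1°.
The horizontal component of n points toward azimuth atan2(n_x, n_y) = 270°, the dip direction.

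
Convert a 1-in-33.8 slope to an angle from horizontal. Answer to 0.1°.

tan θ = 1/33.8 = 0.0296
θ = arctan(0.0296) = 1.69°

1.7°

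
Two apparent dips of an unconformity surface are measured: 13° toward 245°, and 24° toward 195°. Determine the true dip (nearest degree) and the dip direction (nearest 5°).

The two traces are lines in the plane: v₁ = (sin 245°·cos 13°, cos 245°·cos 13°, −sin 13°), v₂ = (sin 195°·cos 24°, cos 195°·cos 24°, −sin 24°).
The plane normal is n = v₁ × v₂ ∝ (-0.031, -0.306, 0.682).
True dip = arccos(n_z / |n|) = arccos(0.9116) = 24.3°.
The horizontal component of n points toward azimuth atan2(n_x, n_y) = 186°, the dip direction.

true dip 24°, dip direction 185°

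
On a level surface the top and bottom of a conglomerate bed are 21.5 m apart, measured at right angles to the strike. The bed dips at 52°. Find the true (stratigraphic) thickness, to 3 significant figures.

16.9 m

True thickness t = w · sin(dip) = 21.5 × sin 52°
t = 21.5 × 0.7880 = 16.942 m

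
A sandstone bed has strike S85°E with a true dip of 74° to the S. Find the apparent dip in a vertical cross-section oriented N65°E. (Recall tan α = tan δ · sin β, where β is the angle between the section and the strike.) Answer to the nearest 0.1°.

The section lies 30° from the strike.
tan α = tan 74° × sin 30° = 3.4874 × 0.5000 = 1.7437
α = arctan(1.7437) = 60.17°

60.2°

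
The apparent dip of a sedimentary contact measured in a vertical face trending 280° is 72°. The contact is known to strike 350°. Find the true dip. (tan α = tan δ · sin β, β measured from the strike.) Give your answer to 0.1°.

The section is 70° from the strike.
tan(true dip) = tan 72° / sin 70° = 3.2752
δ = arctan(3.2752) = 73.02°

73.0°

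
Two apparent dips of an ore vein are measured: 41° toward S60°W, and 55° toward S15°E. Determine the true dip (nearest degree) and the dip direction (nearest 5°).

true dip 57°, dip direction 185°

Each apparent-dip line lies in the plane. As unit vectors (x east, y north, z up), v₁ plunges 41°→S60°W and v₂ plunges 55°→S15°E.
n = v₁ × v₂ = (-0.054, -0.633, 0.418) (taken with n_z > 0).
tan δ = √(n_x²+n_y²)/n_z = 0.635/0.418, so δ = 56.6°.
The horizontal component of n points toward azimuth atan2(n_x, n_y) = 185°, the dip direction.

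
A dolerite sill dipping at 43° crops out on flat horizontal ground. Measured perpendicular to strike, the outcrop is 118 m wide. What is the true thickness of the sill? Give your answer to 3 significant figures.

True thickness t = w · sin(dip) = 118 × sin 43°
t = 118 × 0.6820 = 80.476 m

80.5 m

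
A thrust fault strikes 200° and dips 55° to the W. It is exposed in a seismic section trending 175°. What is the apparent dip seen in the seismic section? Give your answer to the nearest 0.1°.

31.1°

The strike is 200° and the section trends 175°; the acute angle between them is β = 25°.
tan α = tan 55° × sin 25° = 1.4281 × 0.4226 = 0.6036
apparent dip = arctan 0.6036 = 31.11°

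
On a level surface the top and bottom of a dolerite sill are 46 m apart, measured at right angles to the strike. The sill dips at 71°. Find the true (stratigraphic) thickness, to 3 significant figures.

True thickness t = w · sin(dip) = 46 × sin 71°
t = 46 × 0.9455 = 43.494 m

43.5 m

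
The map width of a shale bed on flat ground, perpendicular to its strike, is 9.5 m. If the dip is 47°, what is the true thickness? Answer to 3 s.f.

True thickness t = w · sin(dip) = 9.5 × sin 47°
t = 9.5 × 0.7314 = 6.948 m

6.95 m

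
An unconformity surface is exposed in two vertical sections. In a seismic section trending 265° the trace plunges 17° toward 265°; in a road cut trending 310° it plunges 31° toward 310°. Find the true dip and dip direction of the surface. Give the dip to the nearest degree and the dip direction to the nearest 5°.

true dip 32°, dip direction 325°

Each apparent-dip line lies in the plane. As unit vectors (x east, y north, z up), v₁ plunges 17°→265° and v₂ plunges 31°→310°.
The plane normal is n = v₁ × v₂ ∝ (-0.204, 0.299, 0.580).
tan δ = √(n_x²+n_y²)/n_z = 0.362/0.580, so δ = 32.0°.
Dip direction = atan2(-0.204, 0.299) = 326° (azimuth of n's horizontal projection).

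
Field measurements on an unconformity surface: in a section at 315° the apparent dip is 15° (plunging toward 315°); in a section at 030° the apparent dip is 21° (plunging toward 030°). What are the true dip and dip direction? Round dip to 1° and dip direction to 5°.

true dip 23°, dip direction 005°

The two traces are lines in the plane: v₁ = (sin 315°·cos 15°, cos 315°·cos 15°, −sin 15°), v₂ = (sin 30°·cos 21°, cos 30°·cos 21°, −sin 21°).
Cross product v₁ × v₂ gives the pole to the plane: n ∝ (0.036, 0.366, 0.871).
tan δ = √(n_x²+n_y²)/n_z = 0.367/0.871, so δ = 22.9°.
The horizontal component of n points toward azimuth atan2(n_x, n_y) = 6°, the dip direction.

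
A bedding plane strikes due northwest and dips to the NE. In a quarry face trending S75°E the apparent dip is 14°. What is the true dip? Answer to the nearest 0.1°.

26.5°

β = acute angle between strike due northwest and section S75°E = 30°.
tan δ = tan α / sin β = tan 14° / sin 30° = 0.2493 / 0.5000 = 0.4987
true dip = arctan 0.4987 = 26.50°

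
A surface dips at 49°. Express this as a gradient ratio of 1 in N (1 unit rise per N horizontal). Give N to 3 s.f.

1 : N means tan θ = 1/N, so N = 1/tan 49° = 1/1.1504

1 in 0.869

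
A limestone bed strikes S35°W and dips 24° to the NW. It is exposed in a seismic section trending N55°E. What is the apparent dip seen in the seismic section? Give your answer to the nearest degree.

9°

Angle between strike (S35°W) and section (N55°E): β = 20°.
tan(apparent dip) = tan 24° · sin 20° = 0.1523
apparent dip = arctan 0.1523 = 8.66°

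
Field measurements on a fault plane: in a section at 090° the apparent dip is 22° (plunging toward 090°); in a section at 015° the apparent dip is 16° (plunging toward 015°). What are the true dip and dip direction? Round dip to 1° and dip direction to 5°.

The two traces are lines in the plane: v₁ = (sin 90°·cos 22°, cos 90°·cos 22°, −sin 22°), v₂ = (sin 15°·cos 16°, cos 15°·cos 16°, −sin 16°).
n = v₁ × v₂ = (0.348, 0.162, 0.861) (taken with n_z > 0).
Dip δ = arctan(|n_h|/n_z) = arctan(0.384/0.861) = 24.0°.
Dip direction = azimuth of (n_x, n_y) = atan2(0.348, 0.162) = 65°.

true dip 24°, dip direction 065°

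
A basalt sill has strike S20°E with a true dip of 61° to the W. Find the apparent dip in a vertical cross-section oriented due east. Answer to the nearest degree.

Angle between strike (S20°E) and section (due east): β = 70°.
tan α = tan 61° × sin 70° = 1.8040 × 0.9397 = 1.6953
apparent dip = arctan 1.6953 = 59.46°

59°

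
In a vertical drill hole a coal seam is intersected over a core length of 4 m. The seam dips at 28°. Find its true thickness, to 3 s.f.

3.53 m

True thickness t = h · cos(dip) = 4 × cos 28°
t = 4 × 0.8829 = 3.532 m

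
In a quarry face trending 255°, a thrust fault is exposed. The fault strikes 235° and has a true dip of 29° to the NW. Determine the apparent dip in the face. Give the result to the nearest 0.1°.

10.7°

The section lies 20° from the strike.
tan α = tan 29° × sin 20° = 0.5543 × 0.3420 = 0.1896
apparent dip = arctan 0.1896 = 10.74°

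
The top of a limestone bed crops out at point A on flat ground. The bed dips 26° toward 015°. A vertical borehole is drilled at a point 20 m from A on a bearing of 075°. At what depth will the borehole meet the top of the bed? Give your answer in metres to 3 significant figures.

The hole lies 60° from the dip direction, so the down-dip offset is 20 × cos 60° = 10.00 m.
Depth = down-dip offset × tan(dip) = 10.00 × tan 26° = 10.00 × 0.4877
Depth = 4.88 m

4.88 m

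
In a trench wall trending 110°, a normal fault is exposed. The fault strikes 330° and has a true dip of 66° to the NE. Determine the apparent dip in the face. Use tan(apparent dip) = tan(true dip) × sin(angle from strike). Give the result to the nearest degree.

55°

Angle between strike (330°) and section (110°): β = 40°.
tan(apparent dip) = tan 66° · sin 40° = 1.4437
α = arctan(1.4437) = 55.29°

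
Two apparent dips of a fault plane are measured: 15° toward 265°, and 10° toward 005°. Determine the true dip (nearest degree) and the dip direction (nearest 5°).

Represent each trace as a vector plunging at its apparent dip toward its trend (east-north-up frame): v₁ = (-0.962, -0.084, -0.259), v₂ = (0.086, 0.981, -0.174).
n = v₁ × v₂ = (-0.269, 0.189, 0.937) (taken with n_z > 0).
True dip = arccos(n_z / |n|) = arccos(0.9436) = 19.3°.
The horizontal component of n points toward azimuth atan2(n_x, n_y) = 305°, the dip direction.

true dip 19°, dip direction 305°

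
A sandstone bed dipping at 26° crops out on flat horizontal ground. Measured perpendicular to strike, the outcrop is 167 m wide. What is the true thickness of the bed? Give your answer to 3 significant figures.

73.2 m

True thickness t = w · sin(dip) = 167 × sin 26°
t = 167 × 0.4384 = 73.208 m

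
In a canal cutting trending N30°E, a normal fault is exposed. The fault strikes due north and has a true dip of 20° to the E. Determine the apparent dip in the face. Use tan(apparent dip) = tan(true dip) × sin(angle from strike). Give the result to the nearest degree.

10°

The section lies 30° from the strike.
tan α = tan 20° × sin 30° = 0.3640 × 0.5000 = 0.1820
α = arctan(0.1820) = 10.31°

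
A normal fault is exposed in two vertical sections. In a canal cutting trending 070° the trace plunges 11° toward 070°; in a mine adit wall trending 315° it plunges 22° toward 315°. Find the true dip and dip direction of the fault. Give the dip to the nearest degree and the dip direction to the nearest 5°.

Represent each trace as a vector plunging at its apparent dip toward its trend (east-north-up frame): v₁ = (0.922, 0.336, -0.191), v₂ = (-0.656, 0.656, -0.375).
The plane normal is n = v₁ × v₂ ∝ (-0.001, 0.471, 0.825).
tan δ = √(n_x²+n_y²)/n_z = 0.471/0.825, so δ = 29.7°.
Dip direction = azimuth of (n_x, n_y) = atan2(-0.001, 0.471) = 360°.

true dip 30°, dip direction 000°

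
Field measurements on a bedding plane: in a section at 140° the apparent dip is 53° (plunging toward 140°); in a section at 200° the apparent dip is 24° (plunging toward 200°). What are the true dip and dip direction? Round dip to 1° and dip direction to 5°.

Each apparent-dip line lies in the plane. As unit vectors (x east, y north, z up), v₁ plunges 53°→140° and v₂ plunges 24°→200°.
n = v₁ × v₂ = (0.498, -0.407, 0.476) (taken with n_z > 0).
tan δ = √(n_x²+n_y²)/n_z = 0.643/0.476, so δ = 53.5°.
Dip direction = azimuth of (n_x, n_y) = atan2(0.498, -0.407) = 129°.

true dip 53°, dip direction 130°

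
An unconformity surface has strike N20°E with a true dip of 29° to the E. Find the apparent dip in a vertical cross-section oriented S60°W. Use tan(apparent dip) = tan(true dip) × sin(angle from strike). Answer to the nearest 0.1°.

The section lies 40° from the strike.
tan α = tan 29° × sin 40° = 0.5543 × 0.6428 = 0.3563
α = arctan(0.3563) = 19.61°

19.6°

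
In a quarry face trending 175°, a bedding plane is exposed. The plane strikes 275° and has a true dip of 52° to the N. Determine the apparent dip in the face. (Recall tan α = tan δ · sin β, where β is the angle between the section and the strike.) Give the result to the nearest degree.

The strike is 275° and the section trends 175°; the acute angle between them is β = 80°.
tan(apparent dip) = tan 52° · sin 80° = 1.2605
apparent dip = arctan 1.2605 = 51.57°

52°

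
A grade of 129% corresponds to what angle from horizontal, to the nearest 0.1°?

tan θ = 129/100 = 1.2900
θ = arctan(1.2900) = 52.22°

52.2°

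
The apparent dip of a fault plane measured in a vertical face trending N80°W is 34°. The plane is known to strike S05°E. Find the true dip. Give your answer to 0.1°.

β = acute angle between strike S05°E and section N80°W = 75°.
tan δ = tan α / sin β = tan 34° / sin 75° = 0.6745 / 0.9659 = 0.6983
true dip = arctan 0.6983 = 34.93°

34.9°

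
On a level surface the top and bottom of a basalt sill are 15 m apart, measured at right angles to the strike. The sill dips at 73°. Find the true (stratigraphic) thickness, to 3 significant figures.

True thickness t = w · sin(dip) = 15 × sin 73°
t = 15 × 0.9563 = 14.345 m

14.3 m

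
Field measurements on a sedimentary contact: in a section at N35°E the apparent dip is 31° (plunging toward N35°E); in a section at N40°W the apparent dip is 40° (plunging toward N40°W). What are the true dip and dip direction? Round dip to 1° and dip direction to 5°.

The two traces are lines in the plane: v₁ = (sin 35°·cos 31°, cos 35°·cos 31°, −sin 31°), v₂ = (sin 320°·cos 40°, cos 320°·cos 40°, −sin 40°).
Cross product v₁ × v₂ gives the pole to the plane: n ∝ (-0.149, 0.570, 0.634).
tan δ = √(n_x²+n_y²)/n_z = 0.589/0.634, so δ = 42.9°.
Dip direction = atan2(-0.149, 0.570) = 345° (azimuth of n's horizontal projection).

true dip 43°, dip direction 345°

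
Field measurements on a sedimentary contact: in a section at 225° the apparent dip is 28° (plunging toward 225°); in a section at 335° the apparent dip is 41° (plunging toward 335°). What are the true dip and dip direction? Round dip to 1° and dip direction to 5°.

true dip 51°, dip direction 290°

The two traces are lines in the plane: v₁ = (sin 225°·cos 28°, cos 225°·cos 28°, −sin 28°), v₂ = (sin 335°·cos 41°, cos 335°·cos 41°, −sin 41°).
n = v₁ × v₂ = (-0.731, 0.260, 0.626) (taken with n_z > 0).
Dip δ = arctan(|n_h|/n_z) = arctan(0.776/0.626) = 51.1°.
Dip direction = azimuth of (n_x, n_y) = atan2(-0.731, 0.260) = 290°.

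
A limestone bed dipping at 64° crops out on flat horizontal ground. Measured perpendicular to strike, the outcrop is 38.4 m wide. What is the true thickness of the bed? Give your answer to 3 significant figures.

34.5 m

True thickness t = w · sin(dip) = 38.4 × sin 64°
t = 38.4 × 0.8988 = 34.514 m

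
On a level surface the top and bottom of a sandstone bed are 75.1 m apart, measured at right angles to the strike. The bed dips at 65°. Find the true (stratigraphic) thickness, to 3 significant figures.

True thickness t = w · sin(dip) = 75.1 × sin 65°
t = 75.1 × 0.9063 = 68.064 m

68.1 m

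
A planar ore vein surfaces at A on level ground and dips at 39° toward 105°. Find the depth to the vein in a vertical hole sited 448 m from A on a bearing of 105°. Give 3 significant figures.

The hole is directly down-dip from the outcrop, so the down-dip offset is 448 m.
Depth = down-dip offset × tan(dip) = 448.00 × tan 39° = 448.00 × 0.8098
Depth = 362.78 m

363 m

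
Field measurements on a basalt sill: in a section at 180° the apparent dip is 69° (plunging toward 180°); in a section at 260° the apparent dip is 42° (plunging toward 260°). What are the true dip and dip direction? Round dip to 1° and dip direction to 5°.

true dip 69°, dip direction 190°

Represent each trace as a vector plunging at its apparent dip toward its trend (east-north-up frame): v₁ = (0.000, -0.358, -0.934), v₂ = (-0.732, -0.129, -0.669).
Cross product v₁ × v₂ gives the pole to the plane: n ∝ (-0.119, -0.683, 0.262).
Dip δ = arctan(|n_h|/n_z) = arctan(0.694/0.262) = 69.3°.
The horizontal component of n points toward azimuth atan2(n_x, n_y) = 190°, the dip direction.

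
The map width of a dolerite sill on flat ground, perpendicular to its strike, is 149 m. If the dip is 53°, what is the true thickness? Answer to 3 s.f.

119 m

True thickness t = w · sin(dip) = 149 × sin 53°
t = 149 × 0.7986 = 118.997 m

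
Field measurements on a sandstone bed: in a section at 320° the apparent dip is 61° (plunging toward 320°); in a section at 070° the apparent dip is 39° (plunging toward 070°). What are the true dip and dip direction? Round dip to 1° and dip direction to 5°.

The two traces are lines in the plane: v₁ = (sin 320°·cos 61°, cos 320°·cos 61°, −sin 61°), v₂ = (sin 70°·cos 39°, cos 70°·cos 39°, −sin 39°).
The plane normal is n = v₁ × v₂ ∝ (0.001, 0.835, 0.354).
Dip δ = arctan(|n_h|/n_z) = arctan(0.835/0.354) = 67.0°.
The horizontal component of n points toward azimuth atan2(n_x, n_y) = 0°, the dip direction.

true dip 67°, dip direction 000°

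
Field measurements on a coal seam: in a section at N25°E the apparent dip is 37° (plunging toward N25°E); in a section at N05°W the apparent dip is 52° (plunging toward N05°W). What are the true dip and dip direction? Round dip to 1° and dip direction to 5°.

true dip 56°, dip direction 325°

Represent each trace as a vector plunging at its apparent dip toward its trend (east-north-up frame): v₁ = (0.338, 0.724, -0.602), v₂ = (-0.054, 0.613, -0.788).
n = v₁ × v₂ = (-0.201, 0.298, 0.246) (taken with n_z > 0).
True dip = arccos(n_z / |n|) = arccos(0.5641) = 55.7°.
The horizontal component of n points toward azimuth atan2(n_x, n_y) = 326°, the dip direction.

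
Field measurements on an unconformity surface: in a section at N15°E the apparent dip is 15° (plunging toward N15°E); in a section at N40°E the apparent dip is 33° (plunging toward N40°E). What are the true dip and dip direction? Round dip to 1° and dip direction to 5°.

true dip 45°, dip direction 090°

The two traces are lines in the plane: v₁ = (sin 15°·cos 15°, cos 15°·cos 15°, −sin 15°), v₂ = (sin 40°·cos 33°, cos 40°·cos 33°, −sin 33°).
The plane normal is n = v₁ × v₂ ∝ (0.342, 0.003, 0.342).
Dip δ = arctan(|n_h|/n_z) = arctan(0.342/0.342) = 45.0°.
Dip direction = azimuth of (n_x, n_y) = atan2(0.342, 0.003) = 89°.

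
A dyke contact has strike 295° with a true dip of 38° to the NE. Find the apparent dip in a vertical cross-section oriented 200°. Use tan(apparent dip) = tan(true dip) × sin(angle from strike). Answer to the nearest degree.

38°

The section lies 85° from the strike.
tan(apparent dip) = tan 38° · sin 85° = 0.7783
apparent dip = arctan 0.7783 = 37.89°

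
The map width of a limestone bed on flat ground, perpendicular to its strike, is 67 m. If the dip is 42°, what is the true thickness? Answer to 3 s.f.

True thickness t = w · sin(dip) = 67 × sin 42°
t = 67 × 0.6691 = 44.832 m

44.8 m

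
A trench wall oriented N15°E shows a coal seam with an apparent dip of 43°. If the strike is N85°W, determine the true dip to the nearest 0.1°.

43.4°

The section is 80° from the strike.
tan δ = tan α / sin β = tan 43° / sin 80° = 0.9325 / 0.9848 = 0.9469
δ = arctan(0.9469) = 43.44°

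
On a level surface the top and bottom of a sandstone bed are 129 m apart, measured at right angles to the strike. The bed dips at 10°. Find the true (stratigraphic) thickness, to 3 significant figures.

True thickness t = w · sin(dip) = 129 × sin 10°
t = 129 × 0.1736 = 22.401 m

22.4 m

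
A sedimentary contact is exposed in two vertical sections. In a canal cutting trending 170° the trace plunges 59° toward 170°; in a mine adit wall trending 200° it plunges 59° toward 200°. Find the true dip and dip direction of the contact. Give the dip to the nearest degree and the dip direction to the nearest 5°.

true dip 60°, dip direction 185°

The two traces are lines in the plane: v₁ = (sin 170°·cos 59°, cos 170°·cos 59°, −sin 59°), v₂ = (sin 200°·cos 59°, cos 200°·cos 59°, −sin 59°).
The plane normal is n = v₁ × v₂ ∝ (-0.020, -0.228, 0.133).
Dip δ = arctan(|n_h|/n_z) = arctan(0.229/0.133) = 59.9°.
Dip direction = azimuth of (n_x, n_y) = atan2(-0.020, -0.228) = 185°.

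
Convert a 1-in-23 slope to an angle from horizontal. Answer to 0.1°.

tan θ = 1/23 = 0.0435
θ = arctan(0.0435) = 2.49°

2.5°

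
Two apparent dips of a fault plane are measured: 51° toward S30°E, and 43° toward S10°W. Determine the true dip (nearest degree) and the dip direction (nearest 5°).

Represent each trace as a vector plunging at its apparent dip toward its trend (east-north-up frame): v₁ = (0.315, -0.545, -0.777), v₂ = (-0.127, -0.720, -0.682).
The plane normal is n = v₁ × v₂ ∝ (0.188, -0.313, 0.296).
True dip = arccos(n_z / |n|) = arccos(0.6293) = 51.0°.
The horizontal component of n points toward azimuth atan2(n_x, n_y) = 149°, the dip direction.

true dip 51°, dip direction 150°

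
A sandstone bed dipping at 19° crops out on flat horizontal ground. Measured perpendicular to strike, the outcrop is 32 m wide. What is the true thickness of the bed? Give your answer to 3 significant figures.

10.4 m

True thickness t = w · sin(dip) = 32 × sin 19°
t = 32 × 0.3256 = 10.418 m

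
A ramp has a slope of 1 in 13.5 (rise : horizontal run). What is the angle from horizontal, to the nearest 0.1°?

4.2°

tan θ = 1/13.5 = 0.0741
θ = arctan(0.0741) = 4.24°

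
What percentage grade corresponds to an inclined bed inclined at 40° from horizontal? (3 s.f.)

83.9%

grade % = 100 × tan 40° = 100 × 0.8391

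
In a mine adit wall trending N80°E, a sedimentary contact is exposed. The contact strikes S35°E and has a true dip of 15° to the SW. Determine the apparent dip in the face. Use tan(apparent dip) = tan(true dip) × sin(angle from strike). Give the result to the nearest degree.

14°

The section lies 65° from the strike.
tan α = tan 15° × sin 65° = 0.2679 × 0.9063 = 0.2428
apparent dip = arctan 0.2428 = 13.65°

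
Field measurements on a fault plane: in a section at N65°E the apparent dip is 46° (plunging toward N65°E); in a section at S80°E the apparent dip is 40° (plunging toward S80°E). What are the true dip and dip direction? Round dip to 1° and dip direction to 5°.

true dip 46°, dip direction 065°

Each apparent-dip line lies in the plane. As unit vectors (x east, y north, z up), v₁ plunges 46°→N65°E and v₂ plunges 40°→S80°E.
The plane normal is n = v₁ × v₂ ∝ (0.284, 0.138, 0.305).
True dip = arccos(n_z / |n|) = arccos(0.6946) = 46.0°.
Dip direction = atan2(0.284, 0.138) = 64° (azimuth of n's horizontal projection).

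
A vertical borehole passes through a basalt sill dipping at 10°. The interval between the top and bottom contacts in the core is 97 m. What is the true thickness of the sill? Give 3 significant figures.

True thickness t = h · cos(dip) = 97 × cos 10°
t = 97 × 0.9848 = 95.526 m

95.5 m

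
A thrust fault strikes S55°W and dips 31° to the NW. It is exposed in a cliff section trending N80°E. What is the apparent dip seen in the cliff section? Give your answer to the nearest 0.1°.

Angle between strike (S55°W) and section (N80°E): β = 25°.
tan α = tan 31° × sin 25° = 0.6009 × 0.4226 = 0.2539
α = arctan(0.2539) = 14.25°

14.2°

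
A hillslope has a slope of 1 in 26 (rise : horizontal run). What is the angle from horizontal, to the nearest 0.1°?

tan θ = 1/26 = 0.0385
θ = arctan(0.0385) = 2.20°

2.2°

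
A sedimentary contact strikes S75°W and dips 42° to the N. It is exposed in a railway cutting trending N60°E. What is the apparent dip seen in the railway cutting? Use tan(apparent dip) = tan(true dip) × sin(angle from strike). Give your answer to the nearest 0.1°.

Angle between strike (S75°W) and section (N60°E): β = 15°.
tan(apparent dip) = tan 42° · sin 15° = 0.2330
α = arctan(0.2330) = 13.12°

13.1°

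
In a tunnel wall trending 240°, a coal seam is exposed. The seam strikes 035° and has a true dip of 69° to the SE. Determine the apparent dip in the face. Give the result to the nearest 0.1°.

47.8°

The section lies 25° from the strike.
tan α = tan 69° × sin 25° = 2.6051 × 0.4226 = 1.1010
apparent dip = arctan 1.1010 = 47.75°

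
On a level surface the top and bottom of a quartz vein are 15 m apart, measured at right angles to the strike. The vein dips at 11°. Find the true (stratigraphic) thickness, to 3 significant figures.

True thickness t = w · sin(dip) = 15 × sin 11°
t = 15 × 0.1908 = 2.862 m

2.86 m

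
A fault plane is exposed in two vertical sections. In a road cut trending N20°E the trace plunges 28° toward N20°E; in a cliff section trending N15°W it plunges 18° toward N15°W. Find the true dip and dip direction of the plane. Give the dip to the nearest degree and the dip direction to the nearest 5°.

true dip 29°, dip direction 040°

Each apparent-dip line lies in the plane. As unit vectors (x east, y north, z up), v₁ plunges 28°→N20°E and v₂ plunges 18°→N15°W.
n = v₁ × v₂ = (0.175, 0.209, 0.482) (taken with n_z > 0).
True dip = arccos(n_z / |n|) = arccos(0.8704) = 29.5°.
Dip direction = azimuth of (n_x, n_y) = atan2(0.175, 0.209) = 40°.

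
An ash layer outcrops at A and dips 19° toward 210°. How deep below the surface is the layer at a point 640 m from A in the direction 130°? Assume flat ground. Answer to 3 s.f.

38.3 m

The hole lies 80° from the dip direction, so the down-dip offset is 640 × cos 80° = 111.13 m.
Depth = down-dip offset × tan(dip) = 111.13 × tan 19° = 111.13 × 0.3443
Depth = 38.27 m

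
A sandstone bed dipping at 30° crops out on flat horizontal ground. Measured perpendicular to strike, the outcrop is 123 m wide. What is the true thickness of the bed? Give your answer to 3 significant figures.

61.5 m

True thickness t = w · sin(dip) = 123 × sin 30°
t = 123 × 0.5000 = 61.500 m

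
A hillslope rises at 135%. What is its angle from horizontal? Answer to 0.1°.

53.5°

tan θ = 135/100 = 1.3500
θ = arctan(1.3500) = 53.47°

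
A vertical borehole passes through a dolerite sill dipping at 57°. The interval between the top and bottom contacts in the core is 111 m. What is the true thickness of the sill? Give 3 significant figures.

60.5 m

True thickness t = h · cos(dip) = 111 × cos 57°
t = 111 × 0.5446 = 60.455 m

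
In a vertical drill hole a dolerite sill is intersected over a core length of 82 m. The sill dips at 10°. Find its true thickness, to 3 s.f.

80.8 m

True thickness t = h · cos(dip) = 82 × cos 10°
t = 82 × 0.9848 = 80.754 m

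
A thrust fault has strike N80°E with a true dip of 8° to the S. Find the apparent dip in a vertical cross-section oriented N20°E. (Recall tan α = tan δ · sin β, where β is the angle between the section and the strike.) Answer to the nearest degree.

7°

The section lies 60° from the strike.
tan(apparent dip) = tan 8° · sin 60° = 0.1217
apparent dip = arctan 0.1217 = 6.94°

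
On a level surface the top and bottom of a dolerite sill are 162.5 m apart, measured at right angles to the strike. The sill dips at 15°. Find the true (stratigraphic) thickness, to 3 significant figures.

True thickness t = w · sin(dip) = 162.5 × sin 15°
t = 162.5 × 0.2588 = 42.058 m

42.1 m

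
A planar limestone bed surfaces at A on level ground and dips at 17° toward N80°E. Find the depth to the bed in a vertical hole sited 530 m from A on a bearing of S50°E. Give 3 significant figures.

104 m

The hole lies 50° from the dip direction, so the down-dip offset is 530 × cos 50° = 340.68 m.
Depth = down-dip offset × tan(dip) = 340.68 × tan 17° = 340.68 × 0.3057
Depth = 104.16 m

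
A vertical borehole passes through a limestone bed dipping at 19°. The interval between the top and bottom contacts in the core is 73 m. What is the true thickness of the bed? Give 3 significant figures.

69.0 m

True thickness t = h · cos(dip) = 73 × cos 19°
t = 73 × 0.9455 = 69.023 m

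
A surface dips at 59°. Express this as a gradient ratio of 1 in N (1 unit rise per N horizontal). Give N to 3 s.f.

1 in 0.601

1 : N means tan θ = 1/N, so N = 1/tan 59° = 1/1.6643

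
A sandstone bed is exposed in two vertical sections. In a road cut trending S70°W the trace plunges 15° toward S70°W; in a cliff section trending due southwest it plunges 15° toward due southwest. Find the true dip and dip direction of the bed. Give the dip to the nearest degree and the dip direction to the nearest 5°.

Each apparent-dip line lies in the plane. As unit vectors (x east, y north, z up), v₁ plunges 15°→S70°W and v₂ plunges 15°→due southwest.
n = v₁ × v₂ = (-0.091, -0.058, 0.394) (taken with n_z > 0).
Dip δ = arctan(|n_h|/n_z) = arctan(0.108/0.394) = 15.3°.
The horizontal component of n points toward azimuth atan2(n_x, n_y) = 238°, the dip direction.

true dip 15°, dip direction 240°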